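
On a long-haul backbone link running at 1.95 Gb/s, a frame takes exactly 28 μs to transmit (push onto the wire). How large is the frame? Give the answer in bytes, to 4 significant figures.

6825 bytes

L = R × t_tx = 1950000000 b/s × 2.8e-05 s = 54600 bits.
In bytes: 54600 / 8 = 6825 bytes.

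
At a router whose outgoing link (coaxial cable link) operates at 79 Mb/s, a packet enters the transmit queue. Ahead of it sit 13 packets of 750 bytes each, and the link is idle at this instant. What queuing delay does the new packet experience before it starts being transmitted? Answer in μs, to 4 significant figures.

987.3 μs

Each queued packet: L/R = 6000/79000000 = 75.9494 μs.
13 queued → 987.342 μs.
Queuing delay = 987.3 μs.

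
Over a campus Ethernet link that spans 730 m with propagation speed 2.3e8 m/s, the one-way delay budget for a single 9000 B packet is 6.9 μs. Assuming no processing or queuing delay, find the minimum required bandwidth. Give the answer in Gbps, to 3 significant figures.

19.3 Gbps

L = 72000 bits.
Propagation delay = 730 / 2.3e+08 = 3.17391 μs.
Transmission budget = 6.9 − 3.17391 = 3.72609 μs.
R ≥ L / t_tx = 72000 bits / 3.72609e-06 s = 19.3 Gbps.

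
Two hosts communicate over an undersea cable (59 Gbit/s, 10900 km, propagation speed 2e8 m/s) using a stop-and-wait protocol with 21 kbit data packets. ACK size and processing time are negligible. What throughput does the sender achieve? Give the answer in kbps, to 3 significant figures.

t_tx = L/R = 21000/59000000000 = 3.55932e-07 s.
t_prop = 10900000/200000000 = 0.0545 s; RTT = 0.109 s.
Cycle = t_tx + RTT = 0.109 s.
Throughput = L / cycle = 21000 / 0.109 = 193 kbps.

193 kbps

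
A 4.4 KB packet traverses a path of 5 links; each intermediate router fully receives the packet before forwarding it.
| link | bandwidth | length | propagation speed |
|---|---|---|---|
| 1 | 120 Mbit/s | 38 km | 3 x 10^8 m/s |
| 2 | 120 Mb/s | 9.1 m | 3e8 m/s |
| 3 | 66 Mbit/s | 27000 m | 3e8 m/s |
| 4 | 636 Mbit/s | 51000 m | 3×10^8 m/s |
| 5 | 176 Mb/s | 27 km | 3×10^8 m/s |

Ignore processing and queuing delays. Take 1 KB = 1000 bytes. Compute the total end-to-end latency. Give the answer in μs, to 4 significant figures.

L = 35200 bits.
Transmission delays (L/R per hop): 293.333, 293.333, 533.333, 55.3459, 200 μs; sum = 1375.35 μs.
Propagation delays (d/s per hop): 126.667, 0.0303333, 90, 170, 90 μs; sum = 476.697 μs.
End-to-end = 1852 μs.

1852 μs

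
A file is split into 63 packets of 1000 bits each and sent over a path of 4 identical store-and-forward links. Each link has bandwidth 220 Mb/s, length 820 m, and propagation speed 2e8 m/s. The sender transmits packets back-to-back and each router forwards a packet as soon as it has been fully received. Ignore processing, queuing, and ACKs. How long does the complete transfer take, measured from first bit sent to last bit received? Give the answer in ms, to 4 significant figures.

0.3164 ms

Per-hop transmission t_tx = L/R = 1000/220000000 = 0.00454545 ms.
Per-hop propagation t_prop = 820/200000000 = 0.0041 ms.
Pipeline fill: first packet needs 4·t_tx to clear all hops; remaining 62 packets each add one t_tx.
Total = (4+63-1)·t_tx + 4·t_prop = 66·0.00454545 + 4·0.0041 = 0.3164 ms.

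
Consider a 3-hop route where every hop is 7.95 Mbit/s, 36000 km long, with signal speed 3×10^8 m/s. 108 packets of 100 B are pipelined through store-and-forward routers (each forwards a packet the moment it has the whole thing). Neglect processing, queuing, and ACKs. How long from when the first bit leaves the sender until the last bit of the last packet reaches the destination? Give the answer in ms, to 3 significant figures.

371 ms

Per-hop transmission t_tx = L/R = 800/7950000 = 0.100629 ms.
Per-hop propagation t_prop = 36000000/300000000 = 120 ms.
Pipeline fill: first packet needs 3·t_tx to clear all hops; remaining 107 packets each add one t_tx.
Total = (3+108-1)·t_tx + 3·t_prop = 110·0.100629 + 3·120 = 371 ms.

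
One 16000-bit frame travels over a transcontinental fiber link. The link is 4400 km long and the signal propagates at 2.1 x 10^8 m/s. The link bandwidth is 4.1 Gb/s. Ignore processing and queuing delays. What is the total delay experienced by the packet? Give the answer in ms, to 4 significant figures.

20.96 ms

Transmission delay = L/R = 16000 / 4.1e+09 = 0.00390244 ms.
Propagation delay = d/s = 4400000 m / 210000000 m/s = 20.9524 ms.
Total = 20.96 ms.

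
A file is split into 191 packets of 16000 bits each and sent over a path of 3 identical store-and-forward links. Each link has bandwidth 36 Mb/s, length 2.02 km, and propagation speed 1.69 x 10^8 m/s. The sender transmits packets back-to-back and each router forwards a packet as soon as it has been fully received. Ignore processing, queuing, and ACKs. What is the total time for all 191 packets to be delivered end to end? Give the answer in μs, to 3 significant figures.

85800 μs

Per-hop transmission t_tx = L/R = 16000/36000000 = 444.444 μs.
Per-hop propagation t_prop = 2020/169000000 = 11.9527 μs.
Pipeline fill: first packet needs 3·t_tx to clear all hops; remaining 190 packets each add one t_tx.
Total = (3+191-1)·t_tx + 3·t_prop = 193·444.444 + 3·11.9527 = 85800 μs.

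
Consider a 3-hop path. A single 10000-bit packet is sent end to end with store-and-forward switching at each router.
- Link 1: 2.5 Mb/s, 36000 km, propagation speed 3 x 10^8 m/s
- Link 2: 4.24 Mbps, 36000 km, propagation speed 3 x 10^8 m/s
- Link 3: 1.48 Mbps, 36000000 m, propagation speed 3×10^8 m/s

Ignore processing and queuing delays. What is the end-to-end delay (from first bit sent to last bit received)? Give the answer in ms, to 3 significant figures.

Transmission delays (L/R per hop): 4, 2.35849, 6.75676 ms; sum = 13.1152 ms.
Propagation delays (d/s per hop): 120, 120, 120 ms; sum = 360 ms.
End-to-end = 373 ms.

373 ms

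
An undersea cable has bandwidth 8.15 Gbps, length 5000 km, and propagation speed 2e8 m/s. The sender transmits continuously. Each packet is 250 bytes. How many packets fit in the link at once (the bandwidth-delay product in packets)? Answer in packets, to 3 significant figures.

Propagation delay = 5000000 / 200000000 = 0.025 s.
BDP = R × t_prop = 8150000000 × 0.025 = 203750000 bits.
In packets of 2000 bits: 102000 packets.

102000 packets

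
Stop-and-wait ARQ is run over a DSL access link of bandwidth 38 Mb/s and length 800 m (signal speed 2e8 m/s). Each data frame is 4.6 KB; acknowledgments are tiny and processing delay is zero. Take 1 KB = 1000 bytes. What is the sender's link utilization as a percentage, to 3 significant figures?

t_tx = L/R = 36800/38000000 = 0.000968421 s.
t_prop = 800/200000000 = 4e-06 s; RTT = 8e-06 s.
Cycle = t_tx + RTT = 0.000976421 s.
Utilization = t_tx / cycle = 0.000968421/0.000976421 = 99.2 %.

99.2 %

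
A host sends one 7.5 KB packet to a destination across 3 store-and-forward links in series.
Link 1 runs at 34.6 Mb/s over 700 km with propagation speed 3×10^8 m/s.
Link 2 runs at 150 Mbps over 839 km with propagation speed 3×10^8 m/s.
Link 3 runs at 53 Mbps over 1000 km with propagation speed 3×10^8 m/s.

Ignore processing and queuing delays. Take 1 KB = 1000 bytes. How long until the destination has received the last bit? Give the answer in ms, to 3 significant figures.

11.7 ms

L = 60000 bits.
Transmission delays (L/R per hop): 1.7341, 0.4, 1.13208 ms; sum = 3.26618 ms.
Propagation delays (d/s per hop): 2.33333, 2.79667, 3.33333 ms; sum = 8.46333 ms.
End-to-end = 11.7 ms.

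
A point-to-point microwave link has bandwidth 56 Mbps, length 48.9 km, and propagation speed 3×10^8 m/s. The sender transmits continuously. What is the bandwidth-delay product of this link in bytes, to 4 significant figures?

1141 bytes

Propagation delay = 48900 / 300000000 = 0.000163 s.
BDP = R × t_prop = 56000000 × 0.000163 = 9128 bits.
In bytes: 9128/8 = 1141 bytes.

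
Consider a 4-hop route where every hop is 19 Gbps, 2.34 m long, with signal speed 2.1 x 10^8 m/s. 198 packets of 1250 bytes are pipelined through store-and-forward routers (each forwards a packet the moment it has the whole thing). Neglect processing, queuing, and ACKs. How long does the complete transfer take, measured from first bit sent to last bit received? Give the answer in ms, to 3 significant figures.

Per-hop transmission t_tx = L/R = 10000/19000000000 = 0.000526316 ms.
Per-hop propagation t_prop = 2.34/210000000 = 1.11429e-05 ms.
Pipeline fill: first packet needs 4·t_tx to clear all hops; remaining 197 packets each add one t_tx.
Total = (4+198-1)·t_tx + 4·t_prop = 201·0.000526316 + 4·1.11429e-05 = 0.106 ms.

0.106 ms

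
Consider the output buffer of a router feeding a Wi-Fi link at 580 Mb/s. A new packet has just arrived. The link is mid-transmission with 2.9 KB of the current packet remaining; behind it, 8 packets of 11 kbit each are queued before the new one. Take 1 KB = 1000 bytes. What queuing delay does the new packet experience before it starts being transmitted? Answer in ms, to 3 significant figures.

0.192 ms

Each queued packet: L/R = 11000/580000000 = 0.0189655 ms.
8 queued → 0.151724 ms.
Plus remaining 23200 bits of current packet: 0.04 ms.
Queuing delay = 0.192 ms.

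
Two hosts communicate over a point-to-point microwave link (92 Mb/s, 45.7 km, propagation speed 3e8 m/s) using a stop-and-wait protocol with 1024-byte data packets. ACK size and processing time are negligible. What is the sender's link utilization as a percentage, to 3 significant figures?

t_tx = L/R = 8192/92000000 = 8.90435e-05 s.
t_prop = 45700/300000000 = 0.000152333 s; RTT = 0.000304667 s.
Cycle = t_tx + RTT = 0.00039371 s.
Utilization = t_tx / cycle = 8.90435e-05/0.00039371 = 22.6 %.

22.6 %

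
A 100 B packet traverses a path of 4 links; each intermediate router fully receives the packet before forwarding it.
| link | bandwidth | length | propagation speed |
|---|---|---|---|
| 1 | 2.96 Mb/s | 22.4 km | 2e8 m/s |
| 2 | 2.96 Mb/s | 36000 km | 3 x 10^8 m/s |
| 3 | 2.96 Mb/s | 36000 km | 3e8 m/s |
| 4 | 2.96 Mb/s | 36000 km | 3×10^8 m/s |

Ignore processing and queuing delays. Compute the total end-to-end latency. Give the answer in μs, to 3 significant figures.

361000 μs

L = 100 × 8 = 800 bits.
Transmission delay per hop = L/R = 800/2960000 = 270.27 μs; 4 hops → 1081.08 μs.
Propagation delays (d/s per hop): 112, 120000, 120000, 120000 μs; sum = 360112 μs.
End-to-end = 361000 μs.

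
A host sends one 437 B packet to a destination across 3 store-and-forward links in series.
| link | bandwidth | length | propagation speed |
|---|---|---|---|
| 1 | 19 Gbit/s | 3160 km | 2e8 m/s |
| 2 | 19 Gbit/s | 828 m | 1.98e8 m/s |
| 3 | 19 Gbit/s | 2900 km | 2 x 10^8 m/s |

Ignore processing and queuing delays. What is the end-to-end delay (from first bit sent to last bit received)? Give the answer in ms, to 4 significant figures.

30.30 ms

L = 437 × 8 = 3496 bits.
Transmission delay per hop = L/R = 3496/19000000000 = 0.000184 ms; 3 hops → 0.000552 ms.
Propagation delays (d/s per hop): 15.8, 0.00418182, 14.5 ms; sum = 30.3042 ms.
End-to-end = 30.30 ms.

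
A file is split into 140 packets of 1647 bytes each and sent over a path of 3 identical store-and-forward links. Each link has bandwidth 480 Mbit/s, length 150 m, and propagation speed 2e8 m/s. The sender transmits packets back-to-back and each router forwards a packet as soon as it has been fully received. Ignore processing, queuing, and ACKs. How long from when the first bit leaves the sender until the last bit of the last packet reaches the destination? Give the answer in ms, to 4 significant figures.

Per-hop transmission t_tx = L/R = 13176/480000000 = 0.02745 ms.
Per-hop propagation t_prop = 150/200000000 = 0.00075 ms.
Pipeline fill: first packet needs 3·t_tx to clear all hops; remaining 139 packets each add one t_tx.
Total = (3+140-1)·t_tx + 3·t_prop = 142·0.02745 + 3·0.00075 = 3.900 ms.

3.900 ms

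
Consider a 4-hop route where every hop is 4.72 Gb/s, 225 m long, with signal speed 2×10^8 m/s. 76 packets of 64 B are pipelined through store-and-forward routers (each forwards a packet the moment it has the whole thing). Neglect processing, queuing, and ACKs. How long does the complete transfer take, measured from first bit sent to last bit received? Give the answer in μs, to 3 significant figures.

Per-hop transmission t_tx = L/R = 512/4720000000 = 0.108475 μs.
Per-hop propagation t_prop = 225/200000000 = 1.125 μs.
Pipeline fill: first packet needs 4·t_tx to clear all hops; remaining 75 packets each add one t_tx.
Total = (4+76-1)·t_tx + 4·t_prop = 79·0.108475 + 4·1.125 = 13.1 μs.

13.1 μs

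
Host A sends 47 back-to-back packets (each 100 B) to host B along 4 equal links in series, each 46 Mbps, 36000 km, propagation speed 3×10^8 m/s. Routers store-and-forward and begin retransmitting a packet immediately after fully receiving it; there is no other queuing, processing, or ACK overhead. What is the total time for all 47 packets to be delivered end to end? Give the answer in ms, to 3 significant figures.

Per-hop transmission t_tx = L/R = 800/46000000 = 0.0173913 ms.
Per-hop propagation t_prop = 36000000/300000000 = 120 ms.
Pipeline fill: first packet needs 4·t_tx to clear all hops; remaining 46 packets each add one t_tx.
Total = (4+47-1)·t_tx + 4·t_prop = 50·0.0173913 + 4·120 = 481 ms.

481 ms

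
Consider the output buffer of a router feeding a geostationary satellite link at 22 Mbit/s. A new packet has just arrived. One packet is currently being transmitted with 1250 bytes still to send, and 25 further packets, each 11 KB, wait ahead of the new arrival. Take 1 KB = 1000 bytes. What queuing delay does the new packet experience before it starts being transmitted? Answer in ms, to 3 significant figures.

100 ms

Each queued packet: L/R = 88000/22000000 = 4 ms.
25 queued → 100 ms.
Plus remaining 10000 bits of current packet: 0.454545 ms.
Queuing delay = 100 ms.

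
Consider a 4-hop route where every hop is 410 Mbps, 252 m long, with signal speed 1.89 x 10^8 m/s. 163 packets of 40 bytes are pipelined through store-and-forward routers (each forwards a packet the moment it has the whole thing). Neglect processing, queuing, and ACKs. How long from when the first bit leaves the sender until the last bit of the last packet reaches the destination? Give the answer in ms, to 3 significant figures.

0.135 ms

Per-hop transmission t_tx = L/R = 320/410000000 = 0.000780488 ms.
Per-hop propagation t_prop = 252/189000000 = 0.00133333 ms.
Pipeline fill: first packet needs 4·t_tx to clear all hops; remaining 162 packets each add one t_tx.
Total = (4+163-1)·t_tx + 4·t_prop = 166·0.000780488 + 4·0.00133333 = 0.135 ms.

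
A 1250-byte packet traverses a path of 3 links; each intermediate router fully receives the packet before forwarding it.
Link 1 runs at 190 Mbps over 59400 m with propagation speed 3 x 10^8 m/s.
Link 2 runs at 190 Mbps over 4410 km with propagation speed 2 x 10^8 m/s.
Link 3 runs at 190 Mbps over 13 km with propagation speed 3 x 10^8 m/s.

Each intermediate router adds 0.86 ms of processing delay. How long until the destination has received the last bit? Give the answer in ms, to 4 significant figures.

24.17 ms

L = 1250 × 8 = 10000 bits.
Transmission delay per hop = L/R = 10000/190000000 = 0.0526316 ms; 3 hops → 0.157895 ms.
Propagation delays (d/s per hop): 0.198, 22.05, 0.0433333 ms; sum = 22.2913 ms.
Processing at 2 router(s): 2 × 0.86 ms = 1.72 ms.
End-to-end = 24.17 ms.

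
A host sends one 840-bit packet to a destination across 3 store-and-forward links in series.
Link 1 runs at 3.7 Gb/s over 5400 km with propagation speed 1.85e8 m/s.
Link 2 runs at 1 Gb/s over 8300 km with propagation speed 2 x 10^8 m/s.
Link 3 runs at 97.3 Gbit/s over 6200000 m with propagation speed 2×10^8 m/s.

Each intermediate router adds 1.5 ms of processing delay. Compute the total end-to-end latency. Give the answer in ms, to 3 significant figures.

Transmission delays (L/R per hop): 0.000227027, 0.00084, 8.63309e-06 ms; sum = 0.00107566 ms.
Propagation delays (d/s per hop): 29.1892, 41.5, 31 ms; sum = 101.689 ms.
Processing at 2 router(s): 2 × 1.5 ms = 3 ms.
End-to-end = 105 ms.

105 ms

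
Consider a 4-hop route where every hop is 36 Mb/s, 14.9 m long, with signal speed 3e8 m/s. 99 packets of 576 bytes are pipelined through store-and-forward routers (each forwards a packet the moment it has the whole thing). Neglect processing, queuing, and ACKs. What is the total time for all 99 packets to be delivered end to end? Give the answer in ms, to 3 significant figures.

13.1 ms

Per-hop transmission t_tx = L/R = 4608/36000000 = 0.128 ms.
Per-hop propagation t_prop = 14.9/300000000 = 4.96667e-05 ms.
Pipeline fill: first packet needs 4·t_tx to clear all hops; remaining 98 packets each add one t_tx.
Total = (4+99-1)·t_tx + 4·t_prop = 102·0.128 + 4·4.96667e-05 = 13.1 ms.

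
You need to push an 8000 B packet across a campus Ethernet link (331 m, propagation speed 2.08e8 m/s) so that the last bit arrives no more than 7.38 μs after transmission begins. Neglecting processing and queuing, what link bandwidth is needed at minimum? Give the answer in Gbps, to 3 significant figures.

L = 64000 bits.
Propagation delay = 331 / 208000000 = 1.59135 μs.
Transmission budget = 7.38 − 1.59135 = 5.78865 μs.
R ≥ L / t_tx = 64000 bits / 5.78865e-06 s = 11.1 Gbps.

11.1 Gbps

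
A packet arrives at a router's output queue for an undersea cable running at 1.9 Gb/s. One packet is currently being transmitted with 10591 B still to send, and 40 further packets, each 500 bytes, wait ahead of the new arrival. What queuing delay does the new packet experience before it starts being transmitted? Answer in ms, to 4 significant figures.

0.1288 ms

Each queued packet: L/R = 4000/1900000000 = 0.00210526 ms.
40 queued → 0.0842105 ms.
Plus remaining 84728 bits of current packet: 0.0445937 ms.
Queuing delay = 0.1288 ms.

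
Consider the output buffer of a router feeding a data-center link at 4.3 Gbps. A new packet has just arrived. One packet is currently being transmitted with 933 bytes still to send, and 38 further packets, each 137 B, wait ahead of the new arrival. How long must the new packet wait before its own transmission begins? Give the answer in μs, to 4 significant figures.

11.42 μs

Each queued packet: L/R = 1096/4300000000 = 0.254884 μs.
38 queued → 9.68558 μs.
Plus remaining 7464 bits of current packet: 1.73581 μs.
Queuing delay = 11.42 μs.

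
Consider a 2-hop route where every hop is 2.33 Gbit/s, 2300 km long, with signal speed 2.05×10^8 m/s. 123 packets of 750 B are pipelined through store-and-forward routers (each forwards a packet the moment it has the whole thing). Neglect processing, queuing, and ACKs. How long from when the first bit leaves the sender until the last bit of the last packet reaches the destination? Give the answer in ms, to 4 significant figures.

22.76 ms

Per-hop transmission t_tx = L/R = 6000/2330000000 = 0.00257511 ms.
Per-hop propagation t_prop = 2300000/2.05e+08 = 11.2195 ms.
Pipeline fill: first packet needs 2·t_tx to clear all hops; remaining 122 packets each add one t_tx.
Total = (2+123-1)·t_tx + 2·t_prop = 124·0.00257511 + 2·11.2195 = 22.76 ms.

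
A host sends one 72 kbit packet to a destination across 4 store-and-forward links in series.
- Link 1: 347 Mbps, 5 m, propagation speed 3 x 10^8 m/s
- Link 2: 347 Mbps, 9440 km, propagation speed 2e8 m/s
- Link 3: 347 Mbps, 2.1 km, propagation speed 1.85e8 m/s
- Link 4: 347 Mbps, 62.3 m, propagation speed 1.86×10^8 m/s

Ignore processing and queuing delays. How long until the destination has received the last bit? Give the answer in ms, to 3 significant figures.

48.0 ms

L = 72000 bits.
Transmission delay per hop = L/R = 72000/347000000 = 0.207493 ms; 4 hops → 0.829971 ms.
Propagation delays (d/s per hop): 1.66667e-05, 47.2, 0.0113514, 0.000334946 ms; sum = 47.2117 ms.
End-to-end = 48.0 ms.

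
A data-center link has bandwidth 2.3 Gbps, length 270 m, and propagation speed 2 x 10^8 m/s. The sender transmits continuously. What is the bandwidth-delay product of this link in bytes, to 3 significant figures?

388 bytes

Propagation delay = 270 / 200000000 = 1.35e-06 s.
BDP = R × t_prop = 2300000000 × 1.35e-06 = 3105 bits.
In bytes: 3105/8 = 388 bytes.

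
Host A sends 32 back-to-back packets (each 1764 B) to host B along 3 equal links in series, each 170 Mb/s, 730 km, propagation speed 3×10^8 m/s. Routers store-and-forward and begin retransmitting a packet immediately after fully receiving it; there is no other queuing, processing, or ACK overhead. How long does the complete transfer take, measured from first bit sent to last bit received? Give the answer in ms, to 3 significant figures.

Per-hop transmission t_tx = L/R = 14112/170000000 = 0.0830118 ms.
Per-hop propagation t_prop = 730000/300000000 = 2.43333 ms.
Pipeline fill: first packet needs 3·t_tx to clear all hops; remaining 31 packets each add one t_tx.
Total = (3+32-1)·t_tx + 3·t_prop = 34·0.0830118 + 3·2.43333 = 10.1 ms.

10.1 ms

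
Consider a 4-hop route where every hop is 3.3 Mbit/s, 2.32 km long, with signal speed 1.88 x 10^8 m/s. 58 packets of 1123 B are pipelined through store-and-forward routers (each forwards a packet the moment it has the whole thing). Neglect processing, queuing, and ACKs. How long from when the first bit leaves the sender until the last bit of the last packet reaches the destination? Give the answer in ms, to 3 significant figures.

166 ms

Per-hop transmission t_tx = L/R = 8984/3300000 = 2.72242 ms.
Per-hop propagation t_prop = 2320/188000000 = 0.0123404 ms.
Pipeline fill: first packet needs 4·t_tx to clear all hops; remaining 57 packets each add one t_tx.
Total = (4+58-1)·t_tx + 4·t_prop = 61·2.72242 + 4·0.0123404 = 166 ms.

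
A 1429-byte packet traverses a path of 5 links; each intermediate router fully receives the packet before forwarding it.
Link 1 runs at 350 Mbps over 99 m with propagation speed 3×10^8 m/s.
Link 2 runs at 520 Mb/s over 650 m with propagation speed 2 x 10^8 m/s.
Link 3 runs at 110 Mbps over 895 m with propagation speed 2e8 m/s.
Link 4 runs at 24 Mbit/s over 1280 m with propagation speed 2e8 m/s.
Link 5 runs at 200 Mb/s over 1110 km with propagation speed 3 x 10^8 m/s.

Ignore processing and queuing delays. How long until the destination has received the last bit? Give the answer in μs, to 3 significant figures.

4410 μs

L = 1429 × 8 = 11432 bits.
Transmission delays (L/R per hop): 32.6629, 21.9846, 103.927, 476.333, 57.16 μs; sum = 692.068 μs.
Propagation delays (d/s per hop): 0.33, 3.25, 4.475, 6.4, 3700 μs; sum = 3714.46 μs.
End-to-end = 4410 μs.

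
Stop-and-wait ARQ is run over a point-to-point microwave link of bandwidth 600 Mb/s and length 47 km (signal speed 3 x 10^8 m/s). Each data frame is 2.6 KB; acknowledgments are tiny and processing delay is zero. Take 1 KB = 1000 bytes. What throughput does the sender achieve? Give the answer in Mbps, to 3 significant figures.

59.8 Mbps

t_tx = L/R = 20800/600000000 = 3.46667e-05 s.
t_prop = 47000/300000000 = 0.000156667 s; RTT = 0.000313333 s.
Cycle = t_tx + RTT = 0.000348 s.
Throughput = L / cycle = 20800 / 0.000348 = 59.8 Mbps.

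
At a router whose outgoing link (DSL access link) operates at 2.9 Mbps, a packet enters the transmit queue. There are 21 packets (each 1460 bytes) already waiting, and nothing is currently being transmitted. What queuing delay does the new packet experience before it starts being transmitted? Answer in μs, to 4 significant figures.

Each queued packet: L/R = 11680/2900000 = 4027.59 μs.
21 queued → 84579.3 μs.
Queuing delay = 84580 μs.

84580 μs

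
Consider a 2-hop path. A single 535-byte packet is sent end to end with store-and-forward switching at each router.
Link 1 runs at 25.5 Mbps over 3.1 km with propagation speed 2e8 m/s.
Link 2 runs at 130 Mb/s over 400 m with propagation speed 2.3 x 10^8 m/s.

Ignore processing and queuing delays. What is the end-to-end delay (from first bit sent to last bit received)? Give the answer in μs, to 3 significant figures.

L = 535 × 8 = 4280 bits.
Transmission delays (L/R per hop): 167.843, 32.9231 μs; sum = 200.766 μs.
Propagation delays (d/s per hop): 15.5, 1.73913 μs; sum = 17.2391 μs.
End-to-end = 218 μs.

218 μs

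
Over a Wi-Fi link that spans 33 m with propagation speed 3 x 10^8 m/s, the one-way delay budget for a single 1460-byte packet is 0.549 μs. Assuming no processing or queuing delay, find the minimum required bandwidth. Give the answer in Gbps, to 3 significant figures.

26.6 Gbps

L = 11680 bits.
Propagation delay = 33 / 300000000 = 0.11 μs.
Transmission budget = 0.549 − 0.11 = 0.439 μs.
R ≥ L / t_tx = 11680 bits / 4.39e-07 s = 26.6 Gbps.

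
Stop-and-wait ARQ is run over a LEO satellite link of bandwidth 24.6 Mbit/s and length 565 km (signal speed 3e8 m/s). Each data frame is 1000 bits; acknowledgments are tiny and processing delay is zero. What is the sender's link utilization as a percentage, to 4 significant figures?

t_tx = L/R = 1000/24600000 = 4.06504e-05 s.
t_prop = 565000/300000000 = 0.00188333 s; RTT = 0.00376667 s.
Cycle = t_tx + RTT = 0.00380732 s.
Utilization = t_tx / cycle = 4.06504e-05/0.00380732 = 1.068 %.

1.068 %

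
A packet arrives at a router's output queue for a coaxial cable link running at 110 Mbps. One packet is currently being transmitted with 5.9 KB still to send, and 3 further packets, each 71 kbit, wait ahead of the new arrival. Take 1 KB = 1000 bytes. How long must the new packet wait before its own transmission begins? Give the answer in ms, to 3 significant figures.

2.37 ms

Each queued packet: L/R = 71000/110000000 = 0.645455 ms.
3 queued → 1.93636 ms.
Plus remaining 47200 bits of current packet: 0.429091 ms.
Queuing delay = 2.37 ms.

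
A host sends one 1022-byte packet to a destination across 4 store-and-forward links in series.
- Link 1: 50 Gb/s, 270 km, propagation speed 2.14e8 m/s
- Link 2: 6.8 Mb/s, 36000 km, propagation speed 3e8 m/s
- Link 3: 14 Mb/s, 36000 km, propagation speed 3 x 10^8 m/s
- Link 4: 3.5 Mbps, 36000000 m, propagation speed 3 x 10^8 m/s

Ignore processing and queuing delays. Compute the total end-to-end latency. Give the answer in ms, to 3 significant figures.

L = 1022 × 8 = 8176 bits.
Transmission delays (L/R per hop): 0.00016352, 1.20235, 0.584, 2.336 ms; sum = 4.12252 ms.
Propagation delays (d/s per hop): 1.26168, 120, 120, 120 ms; sum = 361.262 ms.
End-to-end = 365 ms.

365 ms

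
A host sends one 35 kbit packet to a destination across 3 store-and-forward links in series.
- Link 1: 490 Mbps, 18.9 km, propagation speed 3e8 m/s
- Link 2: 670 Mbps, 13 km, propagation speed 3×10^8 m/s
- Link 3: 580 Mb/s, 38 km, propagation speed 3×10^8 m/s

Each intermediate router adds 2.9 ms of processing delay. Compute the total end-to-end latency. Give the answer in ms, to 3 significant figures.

L = 35000 bits.
Transmission delays (L/R per hop): 0.0714286, 0.0522388, 0.0603448 ms; sum = 0.184012 ms.
Propagation delays (d/s per hop): 0.063, 0.0433333, 0.126667 ms; sum = 0.233 ms.
Processing at 2 router(s): 2 × 2.9 ms = 5.8 ms.
End-to-end = 6.22 ms.

6.22 ms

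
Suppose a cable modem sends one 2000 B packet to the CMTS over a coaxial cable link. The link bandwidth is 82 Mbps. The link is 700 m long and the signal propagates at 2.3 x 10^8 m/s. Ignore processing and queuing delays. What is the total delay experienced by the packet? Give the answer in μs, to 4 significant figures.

L = 2000 × 8 = 16000 bits.
Transmission delay = L/R = 16000 / 82000000 = 195.122 μs.
Propagation delay = d/s = 700 m / 2.3e+08 m/s = 3.04348 μs.
Total = 198.2 μs.

198.2 μs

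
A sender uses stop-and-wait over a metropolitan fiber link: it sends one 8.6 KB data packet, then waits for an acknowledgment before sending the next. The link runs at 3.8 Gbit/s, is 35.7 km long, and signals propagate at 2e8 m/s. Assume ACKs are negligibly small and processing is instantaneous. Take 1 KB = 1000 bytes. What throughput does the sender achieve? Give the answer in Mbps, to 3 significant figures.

183 Mbps

t_tx = L/R = 68800/3800000000 = 1.81053e-05 s.
t_prop = 35700/200000000 = 0.0001785 s; RTT = 0.000357 s.
Cycle = t_tx + RTT = 0.000375105 s.
Throughput = L / cycle = 68800 / 0.000375105 = 183 Mbps.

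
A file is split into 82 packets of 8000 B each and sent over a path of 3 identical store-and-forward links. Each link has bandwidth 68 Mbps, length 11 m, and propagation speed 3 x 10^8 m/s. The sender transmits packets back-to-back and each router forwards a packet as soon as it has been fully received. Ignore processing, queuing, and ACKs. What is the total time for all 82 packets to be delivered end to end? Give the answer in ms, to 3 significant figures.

79.1 ms

Per-hop transmission t_tx = L/R = 64000/68000000 = 0.941176 ms.
Per-hop propagation t_prop = 11/300000000 = 3.66667e-05 ms.
Pipeline fill: first packet needs 3·t_tx to clear all hops; remaining 81 packets each add one t_tx.
Total = (3+82-1)·t_tx + 3·t_prop = 84·0.941176 + 3·3.66667e-05 = 79.1 ms.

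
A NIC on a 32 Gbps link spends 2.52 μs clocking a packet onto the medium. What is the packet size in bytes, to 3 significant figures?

L = R × t_tx = 32000000000 b/s × 2.52e-06 s = 80640 bits.
In bytes: 80640 / 8 = 10100 bytes.

10100 bytes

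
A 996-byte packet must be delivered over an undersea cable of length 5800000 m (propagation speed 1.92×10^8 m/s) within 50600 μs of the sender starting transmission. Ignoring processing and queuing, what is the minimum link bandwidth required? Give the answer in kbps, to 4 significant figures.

390.7 kbps

L = 7968 bits.
Propagation delay = 5800000 / 192000000 = 30208.3 μs.
Transmission budget = 50600 − 30208.3 = 20391.7 μs.
R ≥ L / t_tx = 7968 bits / 0.0203917 s = 390.7 kbps.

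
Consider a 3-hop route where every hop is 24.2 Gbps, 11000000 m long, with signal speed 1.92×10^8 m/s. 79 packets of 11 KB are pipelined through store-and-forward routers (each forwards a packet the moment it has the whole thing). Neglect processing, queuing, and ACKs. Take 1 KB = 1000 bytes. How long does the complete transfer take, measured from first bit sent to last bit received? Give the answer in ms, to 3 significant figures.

Per-hop transmission t_tx = L/R = 88000/24200000000 = 0.00363636 ms.
Per-hop propagation t_prop = 11000000/192000000 = 57.2917 ms.
Pipeline fill: first packet needs 3·t_tx to clear all hops; remaining 78 packets each add one t_tx.
Total = (3+79-1)·t_tx + 3·t_prop = 81·0.00363636 + 3·57.2917 = 172 ms.

172 ms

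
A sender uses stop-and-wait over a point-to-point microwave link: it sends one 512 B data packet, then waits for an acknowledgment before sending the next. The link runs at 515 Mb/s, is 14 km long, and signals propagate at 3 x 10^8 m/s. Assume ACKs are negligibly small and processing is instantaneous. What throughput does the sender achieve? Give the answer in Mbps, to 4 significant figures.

40.44 Mbps

t_tx = L/R = 4096/515000000 = 7.9534e-06 s.
t_prop = 14000/300000000 = 4.66667e-05 s; RTT = 9.33333e-05 s.
Cycle = t_tx + RTT = 0.000101287 s.
Throughput = L / cycle = 4096 / 0.000101287 = 40.44 Mbps.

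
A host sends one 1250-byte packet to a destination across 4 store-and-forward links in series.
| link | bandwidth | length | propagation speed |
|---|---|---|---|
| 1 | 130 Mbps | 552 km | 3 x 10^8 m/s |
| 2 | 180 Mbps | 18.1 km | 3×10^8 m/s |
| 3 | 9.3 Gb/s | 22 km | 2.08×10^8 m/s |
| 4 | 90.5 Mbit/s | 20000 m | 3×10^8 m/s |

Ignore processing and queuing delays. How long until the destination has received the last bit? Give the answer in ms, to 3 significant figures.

L = 1250 × 8 = 10000 bits.
Transmission delays (L/R per hop): 0.0769231, 0.0555556, 0.00107527, 0.110497 ms; sum = 0.244051 ms.
Propagation delays (d/s per hop): 1.84, 0.0603333, 0.105769, 0.0666667 ms; sum = 2.07277 ms.
End-to-end = 2.32 ms.

2.32 ms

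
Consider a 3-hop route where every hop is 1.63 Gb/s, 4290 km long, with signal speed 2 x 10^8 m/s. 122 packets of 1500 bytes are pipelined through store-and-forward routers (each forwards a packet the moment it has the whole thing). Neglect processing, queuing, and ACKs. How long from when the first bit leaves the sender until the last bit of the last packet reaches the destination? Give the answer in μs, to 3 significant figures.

Per-hop transmission t_tx = L/R = 12000/1630000000 = 7.36196 μs.
Per-hop propagation t_prop = 4290000/200000000 = 21450 μs.
Pipeline fill: first packet needs 3·t_tx to clear all hops; remaining 121 packets each add one t_tx.
Total = (3+122-1)·t_tx + 3·t_prop = 124·7.36196 + 3·21450 = 65300 μs.

65300 μs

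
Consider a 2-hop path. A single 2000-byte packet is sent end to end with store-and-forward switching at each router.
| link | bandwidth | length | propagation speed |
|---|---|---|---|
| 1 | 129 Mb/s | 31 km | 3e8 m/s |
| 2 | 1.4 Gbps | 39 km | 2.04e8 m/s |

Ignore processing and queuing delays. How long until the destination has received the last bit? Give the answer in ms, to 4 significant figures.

0.4300 ms

L = 2000 × 8 = 16000 bits.
Transmission delays (L/R per hop): 0.124031, 0.0114286 ms; sum = 0.13546 ms.
Propagation delays (d/s per hop): 0.103333, 0.191176 ms; sum = 0.29451 ms.
End-to-end = 0.4300 ms.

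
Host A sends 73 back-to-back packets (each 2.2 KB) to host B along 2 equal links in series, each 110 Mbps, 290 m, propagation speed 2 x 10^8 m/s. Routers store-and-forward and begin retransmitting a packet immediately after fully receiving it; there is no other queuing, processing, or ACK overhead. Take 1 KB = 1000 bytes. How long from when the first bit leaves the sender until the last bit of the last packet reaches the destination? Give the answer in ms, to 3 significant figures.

11.8 ms

Per-hop transmission t_tx = L/R = 17600/110000000 = 0.16 ms.
Per-hop propagation t_prop = 290/200000000 = 0.00145 ms.
Pipeline fill: first packet needs 2·t_tx to clear all hops; remaining 72 packets each add one t_tx.
Total = (2+73-1)·t_tx + 2·t_prop = 74·0.16 + 2·0.00145 = 11.8 ms.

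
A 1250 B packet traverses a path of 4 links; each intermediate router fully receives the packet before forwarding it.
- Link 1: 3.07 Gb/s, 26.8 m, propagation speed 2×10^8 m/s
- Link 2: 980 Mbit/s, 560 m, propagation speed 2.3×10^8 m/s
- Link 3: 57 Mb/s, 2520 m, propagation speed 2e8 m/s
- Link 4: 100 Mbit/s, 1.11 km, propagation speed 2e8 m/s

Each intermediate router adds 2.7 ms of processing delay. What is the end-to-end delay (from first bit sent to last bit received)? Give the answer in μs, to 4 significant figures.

L = 1250 × 8 = 10000 bits.
Transmission delays (L/R per hop): 3.25733, 10.2041, 175.439, 100 μs; sum = 288.9 μs.
Propagation delays (d/s per hop): 0.134, 2.43478, 12.6, 5.55 μs; sum = 20.7188 μs.
Processing at 3 router(s): 3 × 2.7 ms = 8100 μs.
End-to-end = 8410 μs.

8410 μs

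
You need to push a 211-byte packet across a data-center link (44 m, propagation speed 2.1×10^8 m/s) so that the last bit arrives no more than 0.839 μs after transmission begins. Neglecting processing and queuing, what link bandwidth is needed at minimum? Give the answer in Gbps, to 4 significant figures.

2.682 Gbps

L = 1688 bits.
Propagation delay = 44 / 210000000 = 0.209524 μs.
Transmission budget = 0.839 − 0.209524 = 0.629476 μs.
R ≥ L / t_tx = 1688 bits / 6.29476e-07 s = 2.682 Gbps.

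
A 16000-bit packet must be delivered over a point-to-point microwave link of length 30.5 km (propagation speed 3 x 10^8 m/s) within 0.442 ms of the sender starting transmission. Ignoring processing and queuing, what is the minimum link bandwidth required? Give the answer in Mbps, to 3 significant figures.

Propagation delay = 30500 / 300000000 = 0.101667 ms.
Transmission budget = 0.442 − 0.101667 = 0.340333 ms.
R ≥ L / t_tx = 16000 bits / 0.000340333 s = 47.0 Mbps.

47.0 Mbps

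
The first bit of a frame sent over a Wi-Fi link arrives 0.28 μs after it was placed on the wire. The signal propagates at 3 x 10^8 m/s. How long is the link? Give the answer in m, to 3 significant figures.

84.0 m

d = s × t_prop = 300000000 × 2.8e-07 = 84.0 m.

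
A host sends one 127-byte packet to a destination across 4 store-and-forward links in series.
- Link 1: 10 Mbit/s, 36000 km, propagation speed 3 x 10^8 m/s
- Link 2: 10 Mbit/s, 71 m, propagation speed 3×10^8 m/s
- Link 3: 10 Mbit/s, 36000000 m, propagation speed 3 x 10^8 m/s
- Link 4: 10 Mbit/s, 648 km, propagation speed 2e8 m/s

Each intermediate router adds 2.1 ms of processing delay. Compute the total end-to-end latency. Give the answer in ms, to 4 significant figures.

249.9 ms

L = 127 × 8 = 1016 bits.
Transmission delay per hop = L/R = 1016/10000000 = 0.1016 ms; 4 hops → 0.4064 ms.
Propagation delays (d/s per hop): 120, 0.000236667, 120, 3.24 ms; sum = 243.24 ms.
Processing at 3 router(s): 3 × 2.1 ms = 6.3 ms.
End-to-end = 249.9 ms.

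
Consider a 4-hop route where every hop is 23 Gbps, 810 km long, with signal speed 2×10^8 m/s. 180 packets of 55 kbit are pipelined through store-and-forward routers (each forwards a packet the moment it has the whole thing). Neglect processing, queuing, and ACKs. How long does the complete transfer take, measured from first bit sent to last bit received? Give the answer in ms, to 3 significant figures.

Per-hop transmission t_tx = L/R = 55000/23000000000 = 0.0023913 ms.
Per-hop propagation t_prop = 810000/200000000 = 4.05 ms.
Pipeline fill: first packet needs 4·t_tx to clear all hops; remaining 179 packets each add one t_tx.
Total = (4+180-1)·t_tx + 4·t_prop = 183·0.0023913 + 4·4.05 = 16.6 ms.

16.6 ms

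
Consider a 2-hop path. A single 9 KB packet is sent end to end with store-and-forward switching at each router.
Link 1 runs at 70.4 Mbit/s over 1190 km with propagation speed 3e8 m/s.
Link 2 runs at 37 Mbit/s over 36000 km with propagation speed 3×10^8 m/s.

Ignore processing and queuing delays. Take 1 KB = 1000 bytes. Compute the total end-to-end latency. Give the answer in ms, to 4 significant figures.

L = 72000 bits.
Transmission delays (L/R per hop): 1.02273, 1.94595 ms; sum = 2.96867 ms.
Propagation delays (d/s per hop): 3.96667, 120 ms; sum = 123.967 ms.
End-to-end = 126.9 ms.

126.9 ms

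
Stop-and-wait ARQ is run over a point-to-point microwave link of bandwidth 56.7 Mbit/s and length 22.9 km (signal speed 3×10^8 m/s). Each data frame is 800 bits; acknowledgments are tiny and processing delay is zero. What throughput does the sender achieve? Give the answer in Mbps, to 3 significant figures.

4.80 Mbps

t_tx = L/R = 800/56700000 = 1.41093e-05 s.
t_prop = 22900/300000000 = 7.63333e-05 s; RTT = 0.000152667 s.
Cycle = t_tx + RTT = 0.000166776 s.
Throughput = L / cycle = 800 / 0.000166776 = 4.80 Mbps.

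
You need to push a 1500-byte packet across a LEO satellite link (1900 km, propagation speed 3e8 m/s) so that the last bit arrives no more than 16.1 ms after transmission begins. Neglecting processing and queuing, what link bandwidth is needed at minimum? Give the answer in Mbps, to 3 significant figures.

L = 12000 bits.
Propagation delay = 1900000 / 300000000 = 6.33333 ms.
Transmission budget = 16.1 − 6.33333 = 9.76667 ms.
R ≥ L / t_tx = 12000 bits / 0.00976667 s = 1.23 Mbps.

1.23 Mbps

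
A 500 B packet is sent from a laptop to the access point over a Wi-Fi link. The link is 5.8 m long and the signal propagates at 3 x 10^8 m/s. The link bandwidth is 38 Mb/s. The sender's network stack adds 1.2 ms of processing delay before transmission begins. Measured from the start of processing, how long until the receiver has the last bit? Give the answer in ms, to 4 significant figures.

1.305 ms

L = 500 × 8 = 4000 bits.
Transmission delay = L/R = 4000 / 38000000 = 0.105263 ms.
Propagation delay = d/s = 5.8 m / 300000000 m/s = 1.93333e-05 ms.
Plus processing delay 1.2 ms = 1.2 ms.
Total = 1.305 ms.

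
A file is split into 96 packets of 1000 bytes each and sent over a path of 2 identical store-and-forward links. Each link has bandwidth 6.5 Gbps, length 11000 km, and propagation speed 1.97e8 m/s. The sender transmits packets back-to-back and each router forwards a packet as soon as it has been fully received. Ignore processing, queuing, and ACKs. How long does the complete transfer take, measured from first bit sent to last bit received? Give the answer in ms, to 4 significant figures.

111.8 ms

Per-hop transmission t_tx = L/R = 8000/6500000000 = 0.00123077 ms.
Per-hop propagation t_prop = 11000000/197000000 = 55.8376 ms.
Pipeline fill: first packet needs 2·t_tx to clear all hops; remaining 95 packets each add one t_tx.
Total = (2+96-1)·t_tx + 2·t_prop = 97·0.00123077 + 2·55.8376 = 111.8 ms.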